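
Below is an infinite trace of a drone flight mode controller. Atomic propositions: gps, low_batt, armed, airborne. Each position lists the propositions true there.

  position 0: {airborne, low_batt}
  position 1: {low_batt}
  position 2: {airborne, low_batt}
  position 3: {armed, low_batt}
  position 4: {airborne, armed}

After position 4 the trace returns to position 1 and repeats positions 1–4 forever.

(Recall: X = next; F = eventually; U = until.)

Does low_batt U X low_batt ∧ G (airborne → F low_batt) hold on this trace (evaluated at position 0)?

Yes

Walking from position 0: X low_batt first holds at position 0, and low_batt holds at every earlier position along the way, so low_batt U X low_batt holds.
airborne → F low_batt holds at every position 0..4, and those are all positions ever visited, so G (airborne → F low_batt) holds.
Positions where airborne holds: 0, 2, 4.
Check F low_batt at each: 0→ok, 2→ok, 4→ok.
At position 0: low_batt U X low_batt is true; G (airborne → F low_batt) is true; so low_batt U X low_batt ∧ G (airborne → F low_batt) is true.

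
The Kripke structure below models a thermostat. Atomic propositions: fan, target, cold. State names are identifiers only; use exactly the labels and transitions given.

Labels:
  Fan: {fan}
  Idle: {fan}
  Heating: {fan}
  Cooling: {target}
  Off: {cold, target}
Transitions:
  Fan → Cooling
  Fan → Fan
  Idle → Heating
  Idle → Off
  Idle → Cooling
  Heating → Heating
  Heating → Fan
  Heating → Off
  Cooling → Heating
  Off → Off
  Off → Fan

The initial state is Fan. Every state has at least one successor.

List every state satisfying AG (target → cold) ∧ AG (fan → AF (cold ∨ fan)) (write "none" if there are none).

States satisfying target → cold: {Fan, Idle, Heating, Off}.
States satisfying AG (target → cold): ∅.
States satisfying fan → AF (cold ∨ fan): {Fan, Idle, Heating, Cooling, Off}.
States satisfying AG (fan → AF (cold ∨ fan)): {Fan, Idle, Heating, Cooling, Off}.
States satisfying AG (target → cold) ∧ AG (fan → AF (cold ∨ fan)): ∅.

none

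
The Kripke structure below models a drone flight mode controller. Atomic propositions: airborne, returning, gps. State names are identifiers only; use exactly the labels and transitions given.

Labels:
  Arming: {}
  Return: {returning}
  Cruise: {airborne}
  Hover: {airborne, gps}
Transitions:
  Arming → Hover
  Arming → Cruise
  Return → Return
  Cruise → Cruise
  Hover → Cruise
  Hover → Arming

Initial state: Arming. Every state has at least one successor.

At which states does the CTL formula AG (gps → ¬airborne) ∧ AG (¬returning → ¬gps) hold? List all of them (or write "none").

States satisfying gps → ¬airborne: {Arming, Return, Cruise}.
States satisfying AG (gps → ¬airborne): {Return, Cruise}.
States satisfying ¬returning → ¬gps: {Arming, Return, Cruise}.
States satisfying AG (¬returning → ¬gps): {Return, Cruise}.
States satisfying AG (gps → ¬airborne) ∧ AG (¬returning → ¬gps): {Return, Cruise}.

{Return, Cruise}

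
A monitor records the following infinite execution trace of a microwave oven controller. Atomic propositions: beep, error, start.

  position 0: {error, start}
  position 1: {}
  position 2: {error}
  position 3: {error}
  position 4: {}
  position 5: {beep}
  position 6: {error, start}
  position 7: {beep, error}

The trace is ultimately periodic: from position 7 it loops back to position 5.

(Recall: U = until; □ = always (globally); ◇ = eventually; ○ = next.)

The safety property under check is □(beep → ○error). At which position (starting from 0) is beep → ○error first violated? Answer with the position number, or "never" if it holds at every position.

7

Check beep → ○error at each position in order: 0 ✓, 1 ✓, 2 ✓, 3 ✓, 4 ✓, 5 ✓, 6 ✓.
At position 7 the labels are {beep, error} and the next position 5 has {beep}, so beep → ○error is false there. This is the first violation.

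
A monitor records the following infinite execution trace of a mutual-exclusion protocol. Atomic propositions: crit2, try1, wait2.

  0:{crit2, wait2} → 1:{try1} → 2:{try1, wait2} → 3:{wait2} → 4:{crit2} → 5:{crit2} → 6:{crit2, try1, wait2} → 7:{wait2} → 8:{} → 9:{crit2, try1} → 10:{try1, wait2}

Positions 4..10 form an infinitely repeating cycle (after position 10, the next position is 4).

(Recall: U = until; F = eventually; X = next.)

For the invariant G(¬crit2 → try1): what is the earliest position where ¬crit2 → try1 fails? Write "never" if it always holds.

Check ¬crit2 → try1 at each position in order: 0 ✓, 1 ✓, 2 ✓.
At position 3 the labels are {wait2}, so ¬crit2 → try1 is false there. This is the first violation.

3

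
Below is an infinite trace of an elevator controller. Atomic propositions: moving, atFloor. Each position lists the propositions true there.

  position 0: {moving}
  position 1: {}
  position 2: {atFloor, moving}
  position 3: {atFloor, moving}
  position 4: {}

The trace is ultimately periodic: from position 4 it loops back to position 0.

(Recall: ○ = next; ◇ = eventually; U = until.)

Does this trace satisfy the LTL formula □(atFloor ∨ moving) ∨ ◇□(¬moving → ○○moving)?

atFloor ∨ moving must hold at every position from 0 onward. It fails at position 1, so □(atFloor ∨ moving) is false.
□(¬moving → ○○moving) is false at every position 0..4, so it never becomes true and ◇□(¬moving → ○○moving) fails.
At position 0: □(atFloor ∨ moving) is false; ◇□(¬moving → ○○moving) is false; so □(atFloor ∨ moving) ∨ ◇□(¬moving → ○○moving) is false.

Does not hold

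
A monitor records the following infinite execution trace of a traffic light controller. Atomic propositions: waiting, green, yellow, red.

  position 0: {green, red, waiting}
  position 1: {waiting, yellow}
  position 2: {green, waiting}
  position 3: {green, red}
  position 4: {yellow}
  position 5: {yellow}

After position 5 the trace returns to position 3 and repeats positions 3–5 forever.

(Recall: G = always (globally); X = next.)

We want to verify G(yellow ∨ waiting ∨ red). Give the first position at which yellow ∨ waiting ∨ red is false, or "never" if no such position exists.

never

yellow ∨ waiting ∨ red holds at every position 0..5, and those are all the positions the trace ever visits, so the invariant G(yellow ∨ waiting ∨ red) is never violated.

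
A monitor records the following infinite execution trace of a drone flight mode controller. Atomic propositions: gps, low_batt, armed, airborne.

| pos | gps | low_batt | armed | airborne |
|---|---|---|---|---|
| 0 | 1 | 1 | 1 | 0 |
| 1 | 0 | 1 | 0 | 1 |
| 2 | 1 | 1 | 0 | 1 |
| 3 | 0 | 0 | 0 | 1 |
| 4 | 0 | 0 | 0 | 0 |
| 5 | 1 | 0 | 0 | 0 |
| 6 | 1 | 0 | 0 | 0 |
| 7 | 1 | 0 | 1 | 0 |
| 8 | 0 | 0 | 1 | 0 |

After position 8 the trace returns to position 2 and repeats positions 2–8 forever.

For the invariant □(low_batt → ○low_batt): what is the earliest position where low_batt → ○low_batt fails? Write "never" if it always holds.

2

Check low_batt → ○low_batt at each position in order: 0 ✓, 1 ✓.
At position 2 the labels are {airborne, gps, low_batt} and the next position 3 has {airborne}, so low_batt → ○low_batt is false there. This is the first violation.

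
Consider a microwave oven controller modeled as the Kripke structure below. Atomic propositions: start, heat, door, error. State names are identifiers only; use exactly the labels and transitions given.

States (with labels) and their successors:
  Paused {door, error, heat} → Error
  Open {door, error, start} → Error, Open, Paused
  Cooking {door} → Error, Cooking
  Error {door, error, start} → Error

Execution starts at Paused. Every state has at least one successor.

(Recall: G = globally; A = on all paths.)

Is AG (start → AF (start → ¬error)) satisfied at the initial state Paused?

States satisfying start → AF (start → ¬error): {Paused, Cooking}.
States satisfying AG (start → AF (start → ¬error)): ∅.
Error is reachable from Paused and violates start → AF (start → ¬error), so AG fails at Paused.
Paused ∉ Sat(AG (start → AF (start → ¬error))).

Violated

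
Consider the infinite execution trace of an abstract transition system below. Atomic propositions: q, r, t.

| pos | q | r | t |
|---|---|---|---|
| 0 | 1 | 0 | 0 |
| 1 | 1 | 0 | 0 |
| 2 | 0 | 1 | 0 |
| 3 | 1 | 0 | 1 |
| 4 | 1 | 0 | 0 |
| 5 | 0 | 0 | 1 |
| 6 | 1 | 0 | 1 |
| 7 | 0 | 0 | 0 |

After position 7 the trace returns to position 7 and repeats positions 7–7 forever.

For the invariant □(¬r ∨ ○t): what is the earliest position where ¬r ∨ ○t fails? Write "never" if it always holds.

¬r ∨ ○t holds at every position 0..7, and those are all the positions the trace ever visits, so the invariant □(¬r ∨ ○t) is never violated.

never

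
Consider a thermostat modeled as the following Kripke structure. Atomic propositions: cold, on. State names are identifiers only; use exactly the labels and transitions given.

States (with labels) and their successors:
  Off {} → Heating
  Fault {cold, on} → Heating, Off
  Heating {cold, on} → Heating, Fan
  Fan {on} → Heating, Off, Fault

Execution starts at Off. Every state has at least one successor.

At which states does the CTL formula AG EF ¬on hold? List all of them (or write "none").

{Off, Fault, Heating, Fan}

States satisfying EF ¬on: {Off, Fault, Heating, Fan}.
States satisfying AG EF ¬on: {Off, Fault, Heating, Fan}.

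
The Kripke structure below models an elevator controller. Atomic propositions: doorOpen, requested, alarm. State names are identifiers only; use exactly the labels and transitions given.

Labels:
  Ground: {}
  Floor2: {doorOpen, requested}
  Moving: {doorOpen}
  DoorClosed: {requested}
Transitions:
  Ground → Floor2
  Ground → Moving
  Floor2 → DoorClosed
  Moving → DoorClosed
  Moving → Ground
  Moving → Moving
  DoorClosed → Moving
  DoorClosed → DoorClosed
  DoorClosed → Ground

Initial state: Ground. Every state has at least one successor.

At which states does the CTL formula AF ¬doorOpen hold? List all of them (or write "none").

{Ground, Floor2, DoorClosed}

States satisfying ¬doorOpen: {Ground, DoorClosed}.
States satisfying AF ¬doorOpen: {Ground, Floor2, DoorClosed}.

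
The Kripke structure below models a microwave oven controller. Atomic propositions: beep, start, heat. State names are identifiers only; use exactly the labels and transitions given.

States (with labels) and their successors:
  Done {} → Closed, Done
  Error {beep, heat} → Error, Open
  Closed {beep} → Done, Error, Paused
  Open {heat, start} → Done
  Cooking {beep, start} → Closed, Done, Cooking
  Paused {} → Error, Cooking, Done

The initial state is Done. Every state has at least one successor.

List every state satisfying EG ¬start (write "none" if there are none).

{Done, Error, Closed, Paused}

States satisfying ¬start: {Done, Error, Closed, Paused}.
States satisfying EG ¬start: {Done, Error, Closed, Paused}.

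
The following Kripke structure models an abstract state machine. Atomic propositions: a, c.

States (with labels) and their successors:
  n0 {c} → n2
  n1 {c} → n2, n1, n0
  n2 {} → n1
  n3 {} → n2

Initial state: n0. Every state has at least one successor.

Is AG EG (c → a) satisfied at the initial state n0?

Violated

States satisfying EG (c → a): ∅.
States satisfying AG EG (c → a): ∅.
n0 is reachable from n0 and violates EG (c → a), so AG fails at n0.
n0 ∉ Sat(AG EG (c → a)).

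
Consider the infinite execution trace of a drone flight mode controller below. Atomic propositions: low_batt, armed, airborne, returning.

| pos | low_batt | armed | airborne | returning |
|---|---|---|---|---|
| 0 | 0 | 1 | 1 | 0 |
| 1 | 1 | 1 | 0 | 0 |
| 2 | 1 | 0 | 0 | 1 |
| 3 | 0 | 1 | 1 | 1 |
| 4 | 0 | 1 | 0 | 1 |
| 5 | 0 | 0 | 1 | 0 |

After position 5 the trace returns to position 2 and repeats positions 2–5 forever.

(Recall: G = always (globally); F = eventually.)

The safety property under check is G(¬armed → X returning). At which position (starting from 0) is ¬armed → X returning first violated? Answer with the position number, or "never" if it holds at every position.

never

¬armed → X returning holds at every position 0..5, and those are all the positions the trace ever visits, so the invariant G(¬armed → X returning) is never violated.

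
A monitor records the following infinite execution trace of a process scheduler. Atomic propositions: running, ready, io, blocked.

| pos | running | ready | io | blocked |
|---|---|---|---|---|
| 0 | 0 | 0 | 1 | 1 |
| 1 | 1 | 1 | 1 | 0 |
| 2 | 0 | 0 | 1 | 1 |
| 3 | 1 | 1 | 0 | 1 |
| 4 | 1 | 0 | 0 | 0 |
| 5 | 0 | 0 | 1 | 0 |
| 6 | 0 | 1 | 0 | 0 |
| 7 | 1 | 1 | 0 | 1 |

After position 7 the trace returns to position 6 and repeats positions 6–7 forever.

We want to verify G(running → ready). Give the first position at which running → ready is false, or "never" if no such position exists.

4

Check running → ready at each position in order: 0 ✓, 1 ✓, 2 ✓, 3 ✓.
At position 4 the labels are {running}, so running → ready is false there. This is the first violation.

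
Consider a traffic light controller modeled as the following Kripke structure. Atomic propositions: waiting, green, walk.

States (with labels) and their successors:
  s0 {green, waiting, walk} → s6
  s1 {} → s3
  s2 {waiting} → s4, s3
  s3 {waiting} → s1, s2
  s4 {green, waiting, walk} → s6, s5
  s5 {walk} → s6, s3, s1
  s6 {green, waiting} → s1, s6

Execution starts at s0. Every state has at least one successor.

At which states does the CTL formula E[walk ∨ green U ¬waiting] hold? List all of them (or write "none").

States satisfying walk ∨ green: {s0, s4, s5, s6}.
States satisfying ¬waiting: {s1, s5}.
States satisfying E[walk ∨ green U ¬waiting]: {s0, s1, s4, s5, s6}.

{s0, s1, s4, s5, s6}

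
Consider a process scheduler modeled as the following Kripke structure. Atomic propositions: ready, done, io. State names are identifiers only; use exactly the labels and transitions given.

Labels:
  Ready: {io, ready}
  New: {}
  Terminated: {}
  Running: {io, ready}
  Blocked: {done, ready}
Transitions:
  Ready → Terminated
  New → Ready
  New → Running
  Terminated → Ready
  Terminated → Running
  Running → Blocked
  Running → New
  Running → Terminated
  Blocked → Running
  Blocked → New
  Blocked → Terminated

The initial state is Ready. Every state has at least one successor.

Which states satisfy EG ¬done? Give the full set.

States satisfying ¬done: {Ready, New, Terminated, Running}.
States satisfying EG ¬done: {Ready, New, Terminated, Running}.

{Ready, New, Terminated, Running}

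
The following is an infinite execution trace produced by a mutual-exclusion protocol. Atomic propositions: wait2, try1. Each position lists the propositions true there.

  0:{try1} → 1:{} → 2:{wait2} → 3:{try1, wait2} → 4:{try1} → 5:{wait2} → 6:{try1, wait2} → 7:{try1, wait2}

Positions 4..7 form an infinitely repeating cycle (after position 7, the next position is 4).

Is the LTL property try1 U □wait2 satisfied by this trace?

Walking from position 0: at position 1, □wait2 has not yet held and try1 fails, so try1 U □wait2 is false.

Does not hold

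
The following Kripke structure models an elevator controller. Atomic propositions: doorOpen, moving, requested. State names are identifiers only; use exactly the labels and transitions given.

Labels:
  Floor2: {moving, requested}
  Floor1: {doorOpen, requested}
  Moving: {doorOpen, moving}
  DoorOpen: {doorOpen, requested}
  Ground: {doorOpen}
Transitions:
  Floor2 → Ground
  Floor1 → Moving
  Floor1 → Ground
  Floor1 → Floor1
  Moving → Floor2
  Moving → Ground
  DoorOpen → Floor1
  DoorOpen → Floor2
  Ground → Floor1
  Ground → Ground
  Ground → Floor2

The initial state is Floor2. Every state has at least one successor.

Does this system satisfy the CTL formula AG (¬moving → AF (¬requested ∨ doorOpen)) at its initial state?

Yes

States satisfying ¬moving → AF (¬requested ∨ doorOpen): {Floor2, Floor1, Moving, DoorOpen, Ground}.
States satisfying AG (¬moving → AF (¬requested ∨ doorOpen)): {Floor2, Floor1, Moving, DoorOpen, Ground}.
Every state reachable from Floor2 satisfies ¬moving → AF (¬requested ∨ doorOpen).
Floor2 ∈ Sat(AG (¬moving → AF (¬requested ∨ doorOpen))).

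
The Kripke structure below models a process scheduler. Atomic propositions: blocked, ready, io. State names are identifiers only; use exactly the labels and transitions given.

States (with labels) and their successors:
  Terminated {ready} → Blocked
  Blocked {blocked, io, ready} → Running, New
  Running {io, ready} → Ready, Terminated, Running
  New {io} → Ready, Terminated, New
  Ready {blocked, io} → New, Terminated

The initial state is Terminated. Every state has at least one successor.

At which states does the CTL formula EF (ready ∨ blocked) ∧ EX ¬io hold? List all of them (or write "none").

{Running, New, Ready}

States satisfying ready ∨ blocked: {Terminated, Blocked, Running, Ready}.
States satisfying EF (ready ∨ blocked): {Terminated, Blocked, Running, New, Ready}.
States satisfying ¬io: {Terminated}.
States satisfying EX ¬io: {Running, New, Ready}.
States satisfying EF (ready ∨ blocked) ∧ EX ¬io: {Running, New, Ready}.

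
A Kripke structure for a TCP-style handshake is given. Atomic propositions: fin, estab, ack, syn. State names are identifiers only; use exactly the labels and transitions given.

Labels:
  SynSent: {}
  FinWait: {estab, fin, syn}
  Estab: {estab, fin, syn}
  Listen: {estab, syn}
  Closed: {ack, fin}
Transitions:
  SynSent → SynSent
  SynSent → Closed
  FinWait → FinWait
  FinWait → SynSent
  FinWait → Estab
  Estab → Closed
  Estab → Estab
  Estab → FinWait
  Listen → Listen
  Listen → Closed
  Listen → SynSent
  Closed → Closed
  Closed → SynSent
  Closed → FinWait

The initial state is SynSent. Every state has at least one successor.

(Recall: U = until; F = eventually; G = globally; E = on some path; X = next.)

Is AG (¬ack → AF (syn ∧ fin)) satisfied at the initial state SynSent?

Does not hold

States satisfying ¬ack → AF (syn ∧ fin): {FinWait, Estab, Closed}.
States satisfying AG (¬ack → AF (syn ∧ fin)): ∅.
SynSent is reachable from SynSent and violates ¬ack → AF (syn ∧ fin), so AG fails at SynSent.
SynSent ∉ Sat(AG (¬ack → AF (syn ∧ fin))).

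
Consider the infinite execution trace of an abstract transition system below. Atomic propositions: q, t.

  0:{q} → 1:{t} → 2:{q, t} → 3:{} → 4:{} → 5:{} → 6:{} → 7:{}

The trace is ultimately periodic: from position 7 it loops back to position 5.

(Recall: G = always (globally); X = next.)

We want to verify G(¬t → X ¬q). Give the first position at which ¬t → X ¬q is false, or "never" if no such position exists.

never

¬t → X ¬q holds at every position 0..7, and those are all the positions the trace ever visits, so the invariant G(¬t → X ¬q) is never violated.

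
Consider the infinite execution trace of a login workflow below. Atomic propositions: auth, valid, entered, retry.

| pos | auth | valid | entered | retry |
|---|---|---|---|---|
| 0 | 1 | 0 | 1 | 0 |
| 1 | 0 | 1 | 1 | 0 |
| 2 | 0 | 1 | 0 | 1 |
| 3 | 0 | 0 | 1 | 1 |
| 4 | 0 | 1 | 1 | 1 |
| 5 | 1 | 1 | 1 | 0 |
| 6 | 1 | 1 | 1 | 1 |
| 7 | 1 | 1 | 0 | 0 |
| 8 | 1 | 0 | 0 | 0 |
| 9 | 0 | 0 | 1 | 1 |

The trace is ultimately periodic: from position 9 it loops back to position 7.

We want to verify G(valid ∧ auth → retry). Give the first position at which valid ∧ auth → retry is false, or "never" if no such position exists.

5

Check valid ∧ auth → retry at each position in order: 0 ✓, 1 ✓, 2 ✓, 3 ✓, 4 ✓.
At position 5 the labels are {auth, entered, valid}, so valid ∧ auth → retry is false there. This is the first violation.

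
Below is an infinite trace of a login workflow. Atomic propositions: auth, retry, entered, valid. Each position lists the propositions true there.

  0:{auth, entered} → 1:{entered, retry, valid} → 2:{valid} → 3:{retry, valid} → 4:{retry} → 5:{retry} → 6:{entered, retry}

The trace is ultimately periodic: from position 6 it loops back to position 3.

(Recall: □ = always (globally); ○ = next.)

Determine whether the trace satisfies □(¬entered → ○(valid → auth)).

¬entered → ○(valid → auth) must hold at every position from 0 onward. It fails at position 2, so □(¬entered → ○(valid → auth)) is false.
Positions where ¬entered holds: 2, 3, 4, 5.
Check ○(valid → auth) at each: 2→fails, 3→ok, 4→ok, 5→ok.

No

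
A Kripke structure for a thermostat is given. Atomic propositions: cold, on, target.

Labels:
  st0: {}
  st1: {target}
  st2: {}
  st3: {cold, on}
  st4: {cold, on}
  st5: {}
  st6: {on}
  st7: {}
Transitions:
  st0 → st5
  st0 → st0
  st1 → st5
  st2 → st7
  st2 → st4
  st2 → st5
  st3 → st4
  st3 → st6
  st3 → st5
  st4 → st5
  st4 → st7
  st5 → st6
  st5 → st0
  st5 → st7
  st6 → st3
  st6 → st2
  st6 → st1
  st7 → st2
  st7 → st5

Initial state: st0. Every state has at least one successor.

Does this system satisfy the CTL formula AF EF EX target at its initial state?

Holds

States satisfying EF EX target: {st0, st1, st2, st3, st4, st5, st6, st7}.
States satisfying AF EF EX target: {st0, st1, st2, st3, st4, st5, st6, st7}.
st0 ∈ Sat(AF EF EX target).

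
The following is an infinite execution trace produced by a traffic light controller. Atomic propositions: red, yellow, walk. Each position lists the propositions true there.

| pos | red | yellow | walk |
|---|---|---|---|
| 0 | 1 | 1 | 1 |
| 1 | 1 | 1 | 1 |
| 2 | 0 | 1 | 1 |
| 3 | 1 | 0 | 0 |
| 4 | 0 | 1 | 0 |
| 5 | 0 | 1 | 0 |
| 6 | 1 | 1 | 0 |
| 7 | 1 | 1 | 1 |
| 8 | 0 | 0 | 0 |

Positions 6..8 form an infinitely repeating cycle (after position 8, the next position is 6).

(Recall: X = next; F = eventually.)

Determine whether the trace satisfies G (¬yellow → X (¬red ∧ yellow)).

¬yellow → X (¬red ∧ yellow) must hold at every position from 0 onward. It fails at position 8, so G (¬yellow → X (¬red ∧ yellow)) is false.
Positions where ¬yellow holds: 3, 8.
Check X (¬red ∧ yellow) at each: 3→ok, 8→fails.

Does not hold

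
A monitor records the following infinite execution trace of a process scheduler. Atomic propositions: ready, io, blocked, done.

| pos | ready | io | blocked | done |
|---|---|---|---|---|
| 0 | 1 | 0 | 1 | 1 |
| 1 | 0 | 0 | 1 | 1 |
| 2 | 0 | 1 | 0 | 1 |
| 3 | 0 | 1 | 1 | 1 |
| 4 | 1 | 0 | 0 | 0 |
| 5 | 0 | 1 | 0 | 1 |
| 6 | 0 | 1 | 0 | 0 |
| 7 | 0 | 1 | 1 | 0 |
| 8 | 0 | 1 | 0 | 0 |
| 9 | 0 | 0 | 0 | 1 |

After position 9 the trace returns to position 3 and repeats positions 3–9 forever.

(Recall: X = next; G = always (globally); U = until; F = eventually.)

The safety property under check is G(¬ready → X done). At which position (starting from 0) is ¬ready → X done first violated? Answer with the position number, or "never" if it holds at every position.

Check ¬ready → X done at each position in order: 0 ✓, 1 ✓, 2 ✓.
At position 3 the labels are {blocked, done, io} and the next position 4 has {ready}, so ¬ready → X done is false there. This is the first violation.

3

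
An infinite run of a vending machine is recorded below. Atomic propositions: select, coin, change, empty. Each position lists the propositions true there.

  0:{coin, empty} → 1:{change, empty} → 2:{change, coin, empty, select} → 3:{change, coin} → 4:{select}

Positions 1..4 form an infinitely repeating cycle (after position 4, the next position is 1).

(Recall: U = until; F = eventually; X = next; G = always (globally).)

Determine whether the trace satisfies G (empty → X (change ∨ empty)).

Holds

empty → X (change ∨ empty) holds at every position 0..4, and those are all positions ever visited, so G (empty → X (change ∨ empty)) holds.
Positions where empty holds: 0, 1, 2.
Check X (change ∨ empty) at each: 0→ok, 1→ok, 2→ok.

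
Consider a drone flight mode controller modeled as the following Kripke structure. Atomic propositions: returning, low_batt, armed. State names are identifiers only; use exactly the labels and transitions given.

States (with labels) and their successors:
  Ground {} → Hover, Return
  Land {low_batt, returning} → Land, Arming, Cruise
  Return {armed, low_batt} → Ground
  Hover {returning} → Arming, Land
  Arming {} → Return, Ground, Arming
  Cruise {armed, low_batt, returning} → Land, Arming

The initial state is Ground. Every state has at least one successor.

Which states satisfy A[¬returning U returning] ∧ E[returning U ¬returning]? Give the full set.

States satisfying ¬returning: {Ground, Return, Arming}.
States satisfying returning: {Land, Hover, Cruise}.
States satisfying A[¬returning U returning]: {Land, Hover, Cruise}.
States satisfying E[returning U ¬returning]: {Ground, Land, Return, Hover, Arming, Cruise}.
States satisfying A[¬returning U returning] ∧ E[returning U ¬returning]: {Land, Hover, Cruise}.

{Land, Hover, Cruise}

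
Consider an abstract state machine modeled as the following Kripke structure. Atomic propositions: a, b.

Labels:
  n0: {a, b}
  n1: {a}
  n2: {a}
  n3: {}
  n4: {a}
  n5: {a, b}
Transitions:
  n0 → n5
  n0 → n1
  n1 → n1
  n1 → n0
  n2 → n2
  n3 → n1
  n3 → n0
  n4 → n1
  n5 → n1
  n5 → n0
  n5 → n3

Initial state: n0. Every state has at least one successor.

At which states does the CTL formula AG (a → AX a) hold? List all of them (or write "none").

States satisfying a → AX a: {n0, n1, n2, n3, n4}.
States satisfying AG (a → AX a): {n2}.

{n2}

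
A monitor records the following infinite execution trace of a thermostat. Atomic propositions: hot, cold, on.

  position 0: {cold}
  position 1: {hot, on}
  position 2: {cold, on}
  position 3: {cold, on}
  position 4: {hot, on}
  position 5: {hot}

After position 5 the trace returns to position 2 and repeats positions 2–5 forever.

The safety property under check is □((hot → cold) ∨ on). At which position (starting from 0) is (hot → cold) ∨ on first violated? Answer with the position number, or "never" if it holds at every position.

5

Check (hot → cold) ∨ on at each position in order: 0 ✓, 1 ✓, 2 ✓, 3 ✓, 4 ✓.
At position 5 the labels are {hot}, so (hot → cold) ∨ on is false there. This is the first violation.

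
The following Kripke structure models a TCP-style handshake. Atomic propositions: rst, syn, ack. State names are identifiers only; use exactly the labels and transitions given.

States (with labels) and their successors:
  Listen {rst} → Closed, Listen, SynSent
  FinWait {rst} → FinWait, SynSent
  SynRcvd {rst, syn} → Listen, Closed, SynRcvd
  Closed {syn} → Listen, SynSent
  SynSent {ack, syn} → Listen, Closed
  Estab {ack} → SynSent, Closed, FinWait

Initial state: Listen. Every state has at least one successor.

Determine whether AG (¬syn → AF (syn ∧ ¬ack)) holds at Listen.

States satisfying ¬syn → AF (syn ∧ ¬ack): {SynRcvd, Closed, SynSent}.
States satisfying AG (¬syn → AF (syn ∧ ¬ack)): ∅.
Listen is reachable from Listen and violates ¬syn → AF (syn ∧ ¬ack), so AG fails at Listen.
Listen ∉ Sat(AG (¬syn → AF (syn ∧ ¬ack))).

Does not hold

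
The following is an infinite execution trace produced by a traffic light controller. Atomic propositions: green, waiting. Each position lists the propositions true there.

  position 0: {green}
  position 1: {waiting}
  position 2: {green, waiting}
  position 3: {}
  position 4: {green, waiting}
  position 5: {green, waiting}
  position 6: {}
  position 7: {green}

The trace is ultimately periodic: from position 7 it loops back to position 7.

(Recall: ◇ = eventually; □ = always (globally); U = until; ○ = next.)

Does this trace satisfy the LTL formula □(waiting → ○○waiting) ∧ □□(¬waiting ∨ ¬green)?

waiting → ○○waiting must hold at every position from 0 onward. It fails at position 1, so □(waiting → ○○waiting) is false.
Positions where waiting holds: 1, 2, 4, 5.
Check ○○waiting at each: 1→fails, 2→ok, 4→fails, 5→fails.
□(¬waiting ∨ ¬green) must hold at every position from 0 onward. It fails at position 0, so □□(¬waiting ∨ ¬green) is false.
At position 0: □(waiting → ○○waiting) is false; □□(¬waiting ∨ ¬green) is false; so □(waiting → ○○waiting) ∧ □□(¬waiting ∨ ¬green) is false.

No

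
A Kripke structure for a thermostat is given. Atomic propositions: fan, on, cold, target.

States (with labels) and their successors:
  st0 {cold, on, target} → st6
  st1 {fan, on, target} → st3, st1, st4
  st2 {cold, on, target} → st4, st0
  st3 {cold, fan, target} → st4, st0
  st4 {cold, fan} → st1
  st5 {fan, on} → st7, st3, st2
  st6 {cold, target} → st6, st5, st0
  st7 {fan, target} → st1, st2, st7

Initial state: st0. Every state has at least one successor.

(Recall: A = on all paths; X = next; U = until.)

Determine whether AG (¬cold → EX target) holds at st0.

Holds

States satisfying ¬cold → EX target: {st0, st1, st2, st3, st4, st5, st6, st7}.
States satisfying AG (¬cold → EX target): {st0, st1, st2, st3, st4, st5, st6, st7}.
Every state reachable from st0 satisfies ¬cold → EX target.
st0 ∈ Sat(AG (¬cold → EX target)).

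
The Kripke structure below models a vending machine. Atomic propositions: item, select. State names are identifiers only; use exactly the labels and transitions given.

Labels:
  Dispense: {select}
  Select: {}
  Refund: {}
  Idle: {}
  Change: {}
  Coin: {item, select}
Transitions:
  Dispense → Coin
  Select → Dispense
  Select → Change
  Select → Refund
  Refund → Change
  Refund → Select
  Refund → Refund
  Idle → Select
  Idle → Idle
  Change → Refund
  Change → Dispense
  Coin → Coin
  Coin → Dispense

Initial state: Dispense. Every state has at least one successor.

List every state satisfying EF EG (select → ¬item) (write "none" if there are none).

{Select, Refund, Idle, Change}

States satisfying EG (select → ¬item): {Select, Refund, Idle, Change}.
States satisfying EF EG (select → ¬item): {Select, Refund, Idle, Change}.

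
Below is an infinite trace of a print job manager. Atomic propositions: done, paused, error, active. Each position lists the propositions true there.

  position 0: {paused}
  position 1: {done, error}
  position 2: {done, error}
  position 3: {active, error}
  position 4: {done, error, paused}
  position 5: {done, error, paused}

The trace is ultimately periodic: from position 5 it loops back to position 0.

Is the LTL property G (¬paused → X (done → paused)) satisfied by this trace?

Does not hold

¬paused → X (done → paused) must hold at every position from 0 onward. It fails at position 1, so G (¬paused → X (done → paused)) is false.
Positions where ¬paused holds: 1, 2, 3.
Check X (done → paused) at each: 1→fails, 2→ok, 3→ok.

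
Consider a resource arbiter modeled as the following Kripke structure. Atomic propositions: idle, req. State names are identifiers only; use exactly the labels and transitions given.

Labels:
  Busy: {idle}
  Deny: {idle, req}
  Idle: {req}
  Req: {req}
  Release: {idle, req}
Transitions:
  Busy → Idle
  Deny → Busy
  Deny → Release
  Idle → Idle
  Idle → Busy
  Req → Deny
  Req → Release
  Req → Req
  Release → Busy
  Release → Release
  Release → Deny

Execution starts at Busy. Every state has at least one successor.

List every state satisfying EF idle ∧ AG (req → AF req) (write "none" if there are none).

States satisfying idle: {Busy, Deny, Release}.
States satisfying EF idle: {Busy, Deny, Idle, Req, Release}.
States satisfying req → AF req: {Busy, Deny, Idle, Req, Release}.
States satisfying AG (req → AF req): {Busy, Deny, Idle, Req, Release}.
States satisfying EF idle ∧ AG (req → AF req): {Busy, Deny, Idle, Req, Release}.

{Busy, Deny, Idle, Req, Release}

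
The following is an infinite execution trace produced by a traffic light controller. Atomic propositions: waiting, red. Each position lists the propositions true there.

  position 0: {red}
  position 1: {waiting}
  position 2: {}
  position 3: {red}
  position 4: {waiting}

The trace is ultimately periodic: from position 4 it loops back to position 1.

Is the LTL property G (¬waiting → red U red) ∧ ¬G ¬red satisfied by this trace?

Does not hold

¬waiting → red U red must hold at every position from 0 onward. It fails at position 2, so G (¬waiting → red U red) is false.
Positions where ¬waiting holds: 0, 2, 3.
Check red U red at each: 0→ok, 2→fails, 3→ok.
At position 0: G (¬waiting → red U red) is false; ¬G ¬red is true; so G (¬waiting → red U red) ∧ ¬G ¬red is false.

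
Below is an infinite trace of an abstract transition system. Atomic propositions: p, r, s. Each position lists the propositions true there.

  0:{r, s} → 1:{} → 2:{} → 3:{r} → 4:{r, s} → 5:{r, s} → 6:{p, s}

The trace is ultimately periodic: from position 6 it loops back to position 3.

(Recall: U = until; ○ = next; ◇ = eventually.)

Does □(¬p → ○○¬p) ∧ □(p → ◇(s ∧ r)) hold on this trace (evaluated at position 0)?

Violated

¬p → ○○¬p must hold at every position from 0 onward. It fails at position 4, so □(¬p → ○○¬p) is false.
Positions where ¬p holds: 0, 1, 2, 3, 4, 5.
Check ○○¬p at each: 0→ok, 1→ok, 2→ok, 3→ok, 4→fails, 5→ok.
p → ◇(s ∧ r) holds at every position 0..6, and those are all positions ever visited, so □(p → ◇(s ∧ r)) holds.
Positions where p holds: 6.
Check ◇(s ∧ r) at each: 6→ok.
At position 0: □(¬p → ○○¬p) is false; □(p → ◇(s ∧ r)) is true; so □(¬p → ○○¬p) ∧ □(p → ◇(s ∧ r)) is false.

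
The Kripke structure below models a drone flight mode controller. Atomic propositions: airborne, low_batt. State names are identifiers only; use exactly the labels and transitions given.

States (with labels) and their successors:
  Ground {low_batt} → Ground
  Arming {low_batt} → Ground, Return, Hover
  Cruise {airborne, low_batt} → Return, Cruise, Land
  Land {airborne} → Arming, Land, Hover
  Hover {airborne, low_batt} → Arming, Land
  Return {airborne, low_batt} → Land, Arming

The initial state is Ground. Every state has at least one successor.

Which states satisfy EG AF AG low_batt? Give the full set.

States satisfying AF AG low_batt: {Ground}.
States satisfying EG AF AG low_batt: {Ground}.

{Ground}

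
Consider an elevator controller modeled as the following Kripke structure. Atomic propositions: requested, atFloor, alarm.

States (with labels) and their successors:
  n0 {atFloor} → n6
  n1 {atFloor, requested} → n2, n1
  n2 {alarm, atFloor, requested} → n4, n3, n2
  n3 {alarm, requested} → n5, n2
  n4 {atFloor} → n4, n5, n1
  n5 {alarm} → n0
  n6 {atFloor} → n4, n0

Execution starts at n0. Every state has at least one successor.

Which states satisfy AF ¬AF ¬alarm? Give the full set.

States satisfying ¬AF ¬alarm: {n2, n3}.
States satisfying AF ¬AF ¬alarm: {n2, n3}.

{n2, n3}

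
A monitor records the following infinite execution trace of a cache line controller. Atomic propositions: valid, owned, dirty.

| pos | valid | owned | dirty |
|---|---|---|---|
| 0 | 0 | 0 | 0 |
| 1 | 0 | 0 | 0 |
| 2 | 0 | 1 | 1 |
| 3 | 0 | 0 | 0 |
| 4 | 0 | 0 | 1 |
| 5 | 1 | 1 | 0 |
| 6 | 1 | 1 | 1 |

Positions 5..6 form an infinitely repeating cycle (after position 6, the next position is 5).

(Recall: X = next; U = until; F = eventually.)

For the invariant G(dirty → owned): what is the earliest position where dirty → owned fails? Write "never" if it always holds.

Check dirty → owned at each position in order: 0 ✓, 1 ✓, 2 ✓, 3 ✓.
At position 4 the labels are {dirty}, so dirty → owned is false there. This is the first violation.

4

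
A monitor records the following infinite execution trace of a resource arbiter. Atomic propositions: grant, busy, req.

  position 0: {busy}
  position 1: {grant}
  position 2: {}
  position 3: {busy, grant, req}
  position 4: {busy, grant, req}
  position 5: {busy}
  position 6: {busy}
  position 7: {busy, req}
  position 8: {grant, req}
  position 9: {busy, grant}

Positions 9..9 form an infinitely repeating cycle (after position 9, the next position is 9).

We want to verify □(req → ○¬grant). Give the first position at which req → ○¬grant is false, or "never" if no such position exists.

3

Check req → ○¬grant at each position in order: 0 ✓, 1 ✓, 2 ✓.
At position 3 the labels are {busy, grant, req} and the next position 4 has {busy, grant, req}, so req → ○¬grant is false there. This is the first violation.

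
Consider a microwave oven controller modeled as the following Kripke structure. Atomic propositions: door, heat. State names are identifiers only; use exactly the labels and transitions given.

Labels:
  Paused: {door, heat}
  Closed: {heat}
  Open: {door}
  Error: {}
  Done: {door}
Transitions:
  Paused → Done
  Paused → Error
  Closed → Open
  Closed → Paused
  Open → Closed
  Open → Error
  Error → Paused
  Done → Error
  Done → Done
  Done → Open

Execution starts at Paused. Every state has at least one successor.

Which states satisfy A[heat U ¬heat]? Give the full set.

States satisfying heat: {Paused, Closed}.
States satisfying ¬heat: {Open, Error, Done}.
States satisfying A[heat U ¬heat]: {Paused, Closed, Open, Error, Done}.

{Paused, Closed, Open, Error, Done}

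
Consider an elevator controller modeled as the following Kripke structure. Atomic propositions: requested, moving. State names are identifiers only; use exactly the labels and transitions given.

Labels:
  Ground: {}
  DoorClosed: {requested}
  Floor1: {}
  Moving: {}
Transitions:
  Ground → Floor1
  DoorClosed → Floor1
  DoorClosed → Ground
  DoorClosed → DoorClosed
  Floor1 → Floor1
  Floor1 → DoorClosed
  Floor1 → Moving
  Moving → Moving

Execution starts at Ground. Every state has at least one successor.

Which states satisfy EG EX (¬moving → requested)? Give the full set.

States satisfying EX (¬moving → requested): {DoorClosed, Floor1}.
States satisfying EG EX (¬moving → requested): {DoorClosed, Floor1}.

{DoorClosed, Floor1}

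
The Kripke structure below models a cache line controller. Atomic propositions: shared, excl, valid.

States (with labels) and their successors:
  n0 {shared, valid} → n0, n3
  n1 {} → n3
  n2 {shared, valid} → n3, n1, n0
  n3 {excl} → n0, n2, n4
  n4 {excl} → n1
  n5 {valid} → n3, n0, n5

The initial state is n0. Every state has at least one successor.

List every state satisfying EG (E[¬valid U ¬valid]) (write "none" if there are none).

{n1, n3, n4}

States satisfying E[¬valid U ¬valid]: {n1, n3, n4}.
States satisfying EG (E[¬valid U ¬valid]): {n1, n3, n4}.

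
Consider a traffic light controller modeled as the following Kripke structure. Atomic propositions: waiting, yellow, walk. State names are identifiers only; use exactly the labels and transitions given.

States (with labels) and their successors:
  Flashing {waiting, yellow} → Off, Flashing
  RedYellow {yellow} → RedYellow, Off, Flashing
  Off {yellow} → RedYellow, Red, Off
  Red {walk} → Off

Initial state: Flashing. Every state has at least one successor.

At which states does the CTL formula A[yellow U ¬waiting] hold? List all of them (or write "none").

States satisfying yellow: {Flashing, RedYellow, Off}.
States satisfying ¬waiting: {RedYellow, Off, Red}.
States satisfying A[yellow U ¬waiting]: {RedYellow, Off, Red}.

{RedYellow, Off, Red}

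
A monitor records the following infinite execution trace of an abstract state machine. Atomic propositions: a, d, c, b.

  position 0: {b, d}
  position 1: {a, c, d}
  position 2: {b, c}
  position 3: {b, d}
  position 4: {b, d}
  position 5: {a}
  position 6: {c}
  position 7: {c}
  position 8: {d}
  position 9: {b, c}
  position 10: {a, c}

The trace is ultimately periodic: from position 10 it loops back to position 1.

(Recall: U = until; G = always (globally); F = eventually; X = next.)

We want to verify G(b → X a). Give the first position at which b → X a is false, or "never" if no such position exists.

2

Check b → X a at each position in order: 0 ✓, 1 ✓.
At position 2 the labels are {b, c} and the next position 3 has {b, d}, so b → X a is false there. This is the first violation.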